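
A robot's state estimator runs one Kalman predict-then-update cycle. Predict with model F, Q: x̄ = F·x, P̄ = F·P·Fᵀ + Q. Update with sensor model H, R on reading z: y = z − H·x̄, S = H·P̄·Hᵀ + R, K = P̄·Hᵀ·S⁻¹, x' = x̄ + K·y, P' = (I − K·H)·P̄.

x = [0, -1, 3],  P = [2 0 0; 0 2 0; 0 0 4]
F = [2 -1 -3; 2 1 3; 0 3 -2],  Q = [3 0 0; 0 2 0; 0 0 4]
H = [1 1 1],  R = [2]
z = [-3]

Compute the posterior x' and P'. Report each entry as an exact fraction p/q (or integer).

x' = [-394/77, 8, -465/77]
P' = [2404/77 -30 -20/77; -30 48 -18; -20/77 -18 1482/77]

x̄ = F·x = [-8, 8, -9]
P̄ = F·P·Fᵀ + Q = [49 -30 18; -30 48 -18; 18 -18 38]
y = z − H·x̄ = [6]
S = H·P̄·Hᵀ + R = [77]
K = P̄·Hᵀ·S⁻¹ = [37/77; 0; 38/77]
x' = x̄ + K·y = [-394/77, 8, -465/77]
P' = (I − K·H)·P̄ = [2404/77 -30 -20/77; -30 48 -18; -20/77 -18 1482/77]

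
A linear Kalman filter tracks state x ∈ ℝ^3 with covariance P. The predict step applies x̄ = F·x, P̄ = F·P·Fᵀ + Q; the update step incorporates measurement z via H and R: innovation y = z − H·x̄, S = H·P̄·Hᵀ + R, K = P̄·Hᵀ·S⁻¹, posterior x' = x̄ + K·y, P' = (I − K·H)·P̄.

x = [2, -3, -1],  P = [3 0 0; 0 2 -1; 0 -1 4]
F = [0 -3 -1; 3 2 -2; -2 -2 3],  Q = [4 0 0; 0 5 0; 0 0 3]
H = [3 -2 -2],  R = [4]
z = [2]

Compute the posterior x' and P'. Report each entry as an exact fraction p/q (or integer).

x' = [237/64, 21/4, -115/128]
P' = [319/64 -1/4 927/128; -1/4 60 -481/8; 927/128 -481/8 18175/256]

x̄ = F·x = [10, 2, -1]
P̄ = F·P·Fᵀ + Q = [20 -8 7; -8 64 -60; 7 -60 71]
y = z − H·x̄ = [-26]
S = H·P̄·Hᵀ + R = [256]
K = P̄·Hᵀ·S⁻¹ = [31/128; -1/8; -1/256]
x' = x̄ + K·y = [237/64, 21/4, -115/128]
P' = (I − K·H)·P̄ = [319/64 -1/4 927/128; -1/4 60 -481/8; 927/128 -481/8 18175/256]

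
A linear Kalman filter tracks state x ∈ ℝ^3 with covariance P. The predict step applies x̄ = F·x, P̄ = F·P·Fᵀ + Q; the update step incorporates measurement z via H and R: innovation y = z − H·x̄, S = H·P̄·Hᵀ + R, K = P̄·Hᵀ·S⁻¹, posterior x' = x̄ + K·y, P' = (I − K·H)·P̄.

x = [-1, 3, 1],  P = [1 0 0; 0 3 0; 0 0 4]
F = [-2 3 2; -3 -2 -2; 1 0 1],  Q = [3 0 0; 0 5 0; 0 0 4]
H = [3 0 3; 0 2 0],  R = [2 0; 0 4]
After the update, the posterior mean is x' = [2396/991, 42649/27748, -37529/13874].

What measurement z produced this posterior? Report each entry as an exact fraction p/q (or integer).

z = [-1, 3]

x̄ = F·x = [13, -5, 0]
P̄ = F·P·Fᵀ + Q = [50 -28 6; -28 42 -11; 6 -11 9]
S = H·P̄·Hᵀ + R = [641 -234; -234 172]
K = P̄·Hᵀ·S⁻¹ = [282/991 61/991; -117/13874 13233/27748; 324/6937 -893/13874]
x' − x̄ = [-10487/991, 181389/27748, -37529/13874] = K·y
y = (KᵀK)⁻¹·Kᵀ·(x' − x̄) = [-40, 13]
z = y + H·x̄ = [-40, 13] + [39, -10] = [-1, 3]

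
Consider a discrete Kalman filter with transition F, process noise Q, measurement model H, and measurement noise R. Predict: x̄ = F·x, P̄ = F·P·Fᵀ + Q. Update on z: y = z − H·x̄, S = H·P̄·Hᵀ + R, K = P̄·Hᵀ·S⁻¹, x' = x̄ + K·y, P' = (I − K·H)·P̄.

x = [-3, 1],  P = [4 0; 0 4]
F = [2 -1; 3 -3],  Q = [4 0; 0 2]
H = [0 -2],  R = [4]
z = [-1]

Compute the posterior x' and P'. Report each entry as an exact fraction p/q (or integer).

x' = [-1, 1/3]
P' = [168/25 12/25; 12/25 74/75]

x̄ = F·x = [-7, -12]
P̄ = F·P·Fᵀ + Q = [24 36; 36 74]
y = z − H·x̄ = [-25]
S = H·P̄·Hᵀ + R = [300]
K = P̄·Hᵀ·S⁻¹ = [-6/25; -37/75]
x' = x̄ + K·y = [-1, 1/3]
P' = (I − K·H)·P̄ = [168/25 12/25; 12/25 74/75]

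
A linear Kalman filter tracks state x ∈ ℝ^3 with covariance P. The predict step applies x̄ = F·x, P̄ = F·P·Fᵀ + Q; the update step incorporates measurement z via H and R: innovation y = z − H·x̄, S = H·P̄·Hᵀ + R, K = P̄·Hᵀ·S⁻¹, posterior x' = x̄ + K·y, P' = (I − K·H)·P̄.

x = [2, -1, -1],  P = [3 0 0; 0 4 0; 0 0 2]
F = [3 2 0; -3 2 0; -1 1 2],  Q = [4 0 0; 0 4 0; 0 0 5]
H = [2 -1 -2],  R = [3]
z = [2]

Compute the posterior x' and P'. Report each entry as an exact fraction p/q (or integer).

x̄ = F·x = [4, -8, -5]
P̄ = F·P·Fᵀ + Q = [47 -11 -1; -11 47 17; -1 17 20]
y = z − H·x̄ = [-24]
S = H·P̄·Hᵀ + R = [438]
K = P̄·Hᵀ·S⁻¹ = [107/438; -103/438; -59/438]
x' = x̄ + K·y = [-136/73, -172/73, -129/73]
P' = (I − K·H)·P̄ = [9137/438 6203/438 5875/438; 6203/438 9977/438 1369/438; 5875/438 1369/438 5279/438]

x' = [-136/73, -172/73, -129/73]
P' = [9137/438 6203/438 5875/438; 6203/438 9977/438 1369/438; 5875/438 1369/438 5279/438]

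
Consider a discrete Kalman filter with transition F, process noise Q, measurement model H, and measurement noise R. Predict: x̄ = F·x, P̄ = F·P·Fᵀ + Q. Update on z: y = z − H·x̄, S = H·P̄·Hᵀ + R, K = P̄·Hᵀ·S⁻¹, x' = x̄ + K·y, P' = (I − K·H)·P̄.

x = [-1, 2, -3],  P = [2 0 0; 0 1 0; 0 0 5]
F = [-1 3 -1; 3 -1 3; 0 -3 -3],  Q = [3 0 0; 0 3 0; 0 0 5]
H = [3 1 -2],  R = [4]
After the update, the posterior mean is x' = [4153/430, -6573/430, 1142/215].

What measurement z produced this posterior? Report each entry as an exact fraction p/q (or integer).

x̄ = F·x = [10, -14, 3]
P̄ = F·P·Fᵀ + Q = [19 -24 6; -24 67 -42; 6 -42 59]
S = H·P̄·Hᵀ + R = [430]
K = P̄·Hᵀ·S⁻¹ = [21/430; 79/430; -71/215]
x' − x̄ = [-147/430, -553/430, 497/215] = K·y
y = (KᵀK)⁻¹·Kᵀ·(x' − x̄) = [-7]
z = y + H·x̄ = [-7] + [10] = [3]

z = [3]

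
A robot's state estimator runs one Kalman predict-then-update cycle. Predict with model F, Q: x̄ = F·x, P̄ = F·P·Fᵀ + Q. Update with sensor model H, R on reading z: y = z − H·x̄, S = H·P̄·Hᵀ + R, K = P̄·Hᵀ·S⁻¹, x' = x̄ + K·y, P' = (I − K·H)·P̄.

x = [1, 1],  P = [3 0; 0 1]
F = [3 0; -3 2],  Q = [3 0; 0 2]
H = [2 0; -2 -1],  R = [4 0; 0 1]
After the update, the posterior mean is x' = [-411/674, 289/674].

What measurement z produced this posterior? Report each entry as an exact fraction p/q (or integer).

z = [-1, 1]

x̄ = F·x = [3, -1]
P̄ = F·P·Fᵀ + Q = [30 -27; -27 33]
S = H·P̄·Hᵀ + R = [124 -66; -66 46]
K = P̄·Hᵀ·S⁻¹ = [291/674 -33/337; -549/674 -240/337]
x' − x̄ = [-2433/674, 963/674] = K·y
y = (KᵀK)⁻¹·Kᵀ·(x' − x̄) = [-7, 6]
z = y + H·x̄ = [-7, 6] + [6, -5] = [-1, 1]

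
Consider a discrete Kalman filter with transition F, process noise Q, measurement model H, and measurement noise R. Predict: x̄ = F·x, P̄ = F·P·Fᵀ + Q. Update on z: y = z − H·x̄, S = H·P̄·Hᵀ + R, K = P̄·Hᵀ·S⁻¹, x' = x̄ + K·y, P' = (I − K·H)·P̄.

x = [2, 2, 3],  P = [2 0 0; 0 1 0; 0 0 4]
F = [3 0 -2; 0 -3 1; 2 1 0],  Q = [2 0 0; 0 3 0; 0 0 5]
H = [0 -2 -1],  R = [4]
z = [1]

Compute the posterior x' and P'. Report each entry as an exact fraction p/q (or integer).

x̄ = F·x = [0, -3, 6]
P̄ = F·P·Fᵀ + Q = [36 -8 12; -8 16 -3; 12 -3 14]
y = z − H·x̄ = [1]
S = H·P̄·Hᵀ + R = [70]
K = P̄·Hᵀ·S⁻¹ = [2/35; -29/70; -4/35]
x' = x̄ + K·y = [2/35, -239/70, 206/35]
P' = (I − K·H)·P̄ = [1252/35 -222/35 436/35; -222/35 279/70 -221/35; 436/35 -221/35 458/35]

x' = [2/35, -239/70, 206/35]
P' = [1252/35 -222/35 436/35; -222/35 279/70 -221/35; 436/35 -221/35 458/35]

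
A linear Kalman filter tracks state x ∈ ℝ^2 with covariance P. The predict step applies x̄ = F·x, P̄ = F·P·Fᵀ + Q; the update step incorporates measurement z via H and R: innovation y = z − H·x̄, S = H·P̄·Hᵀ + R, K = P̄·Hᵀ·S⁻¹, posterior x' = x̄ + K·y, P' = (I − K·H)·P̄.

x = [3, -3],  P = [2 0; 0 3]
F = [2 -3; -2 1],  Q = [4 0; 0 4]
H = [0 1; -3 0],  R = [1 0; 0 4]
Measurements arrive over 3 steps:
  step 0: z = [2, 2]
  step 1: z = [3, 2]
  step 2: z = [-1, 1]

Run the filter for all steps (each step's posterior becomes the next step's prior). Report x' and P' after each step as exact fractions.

step 0: x' = [-1798/3079, 4650/3079], P' = [1340/3079 -68/3079; -68/3079 2724/3079]
step 1: x' = [-60110/69491, 1684754/625419], P' = [29712/69491 -1564/69491; -1564/69491 525572/625419]
step 2: x' = [-71331986/123012215, -75087927/123012215], P' = [52548272/123012215 -2758956/123012215; -2758956/123012215 103328468/123012215]

step 0: x̄ = F·x = [15, -9]
step 0: P̄ = F·P·Fᵀ + Q = [39 -17; -17 15]
step 0: y = z − H·x̄ = [11, 47]
step 0: S = H·P̄·Hᵀ + R = [16 51; 51 355]
step 0: K = P̄·Hᵀ·S⁻¹ = [-68/3079 -1005/3079; 2724/3079 51/3079]
step 0: x' = x̄ + K·y = [-1798/3079, 4650/3079]
step 0: P' = (I − K·H)·P̄ = [1340/3079 -68/3079; -68/3079 2724/3079]
step 1: x̄ = F·x = [-17546/3079, 8246/3079]
step 1: P̄ = F·P·Fᵀ + Q = [43008/3079 -14076/3079; -14076/3079 20672/3079]
step 1: y = z − H·x̄ = [991/3079, -46480/3079]
step 1: S = H·P̄·Hᵀ + R = [23751/3079 42228/3079; 42228/3079 399388/3079]
step 1: K = P̄·Hᵀ·S⁻¹ = [-1564/69491 -22284/69491; 525572/625419 1173/69491]
step 1: x' = x̄ + K·y = [-60110/69491, 1684754/625419]
step 1: P' = (I − K·H)·P̄ = [29712/69491 -1564/69491; -1564/69491 525572/625419]
step 2: x̄ = F·x = [-2045414/208473, 2766734/625419]
step 2: P̄ = F·P·Fᵀ + Q = [941152/69491 -919652/208473; -919652/208473 4153184/625419]
step 2: y = z − H·x̄ = [-3392153/625419, -1975923/69491]
step 2: S = H·P̄·Hᵀ + R = [4778603/625419 919652/69491; 919652/69491 8748332/69491]
step 2: K = P̄·Hᵀ·S⁻¹ = [-2758956/123012215 -39411204/123012215; 103328468/123012215 2069217/123012215]
step 2: x' = x̄ + K·y = [-71331986/123012215, -75087927/123012215]
step 2: P' = (I − K·H)·P̄ = [52548272/123012215 -2758956/123012215; -2758956/123012215 103328468/123012215]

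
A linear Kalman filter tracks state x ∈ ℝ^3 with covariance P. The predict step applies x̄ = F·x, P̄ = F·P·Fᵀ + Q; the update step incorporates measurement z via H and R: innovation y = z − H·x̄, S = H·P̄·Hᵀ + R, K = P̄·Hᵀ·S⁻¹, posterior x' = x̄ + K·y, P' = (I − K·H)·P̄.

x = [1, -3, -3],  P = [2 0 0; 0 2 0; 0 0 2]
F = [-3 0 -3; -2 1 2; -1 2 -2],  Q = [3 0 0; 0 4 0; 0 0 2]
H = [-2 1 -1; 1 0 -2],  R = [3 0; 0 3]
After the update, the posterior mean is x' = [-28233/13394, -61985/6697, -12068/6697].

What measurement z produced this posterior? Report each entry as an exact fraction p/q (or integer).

x̄ = F·x = [6, -11, -1]
P̄ = F·P·Fᵀ + Q = [39 0 18; 0 22 0; 18 0 20]
S = H·P̄·Hᵀ + R = [273 16; 16 50]
K = P̄·Hᵀ·S⁻¹ = [-2424/6697 2355/13394; 550/6697 -176/6697; -1224/6697 -2555/6697]
x' − x̄ = [-108597/13394, 11682/6697, -5371/6697] = K·y
y = (KᵀK)⁻¹·Kᵀ·(x' − x̄) = [19, -7]
z = y + H·x̄ = [19, -7] + [-22, 8] = [-3, 1]

z = [-3, 1]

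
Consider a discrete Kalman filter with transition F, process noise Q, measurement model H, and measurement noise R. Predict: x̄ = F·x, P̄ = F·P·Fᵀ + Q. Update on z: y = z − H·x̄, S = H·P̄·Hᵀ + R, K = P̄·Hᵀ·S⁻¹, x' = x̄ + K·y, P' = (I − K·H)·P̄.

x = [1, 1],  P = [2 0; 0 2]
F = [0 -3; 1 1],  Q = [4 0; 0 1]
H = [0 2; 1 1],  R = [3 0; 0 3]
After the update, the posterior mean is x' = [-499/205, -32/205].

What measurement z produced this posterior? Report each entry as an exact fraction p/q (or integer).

z = [-1, -3]

x̄ = F·x = [-3, 2]
P̄ = F·P·Fᵀ + Q = [22 -6; -6 5]
S = H·P̄·Hᵀ + R = [23 -2; -2 18]
K = P̄·Hᵀ·S⁻¹ = [-92/205 172/205; 89/205 -3/410]
x' − x̄ = [116/205, -442/205] = K·y
y = (KᵀK)⁻¹·Kᵀ·(x' − x̄) = [-5, -2]
z = y + H·x̄ = [-5, -2] + [4, -1] = [-1, -3]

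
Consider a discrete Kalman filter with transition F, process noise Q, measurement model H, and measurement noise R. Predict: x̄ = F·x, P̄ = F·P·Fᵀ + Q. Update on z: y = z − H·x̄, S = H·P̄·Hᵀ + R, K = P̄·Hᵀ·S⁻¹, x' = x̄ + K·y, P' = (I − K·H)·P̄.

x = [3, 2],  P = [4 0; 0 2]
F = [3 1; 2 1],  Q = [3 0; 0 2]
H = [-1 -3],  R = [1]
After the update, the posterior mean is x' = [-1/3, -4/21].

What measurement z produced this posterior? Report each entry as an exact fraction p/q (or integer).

x̄ = F·x = [11, 8]
P̄ = F·P·Fᵀ + Q = [41 26; 26 20]
S = H·P̄·Hᵀ + R = [378]
K = P̄·Hᵀ·S⁻¹ = [-17/54; -43/189]
x' − x̄ = [-34/3, -172/21] = K·y
y = (KᵀK)⁻¹·Kᵀ·(x' − x̄) = [36]
z = y + H·x̄ = [36] + [-35] = [1]

z = [1]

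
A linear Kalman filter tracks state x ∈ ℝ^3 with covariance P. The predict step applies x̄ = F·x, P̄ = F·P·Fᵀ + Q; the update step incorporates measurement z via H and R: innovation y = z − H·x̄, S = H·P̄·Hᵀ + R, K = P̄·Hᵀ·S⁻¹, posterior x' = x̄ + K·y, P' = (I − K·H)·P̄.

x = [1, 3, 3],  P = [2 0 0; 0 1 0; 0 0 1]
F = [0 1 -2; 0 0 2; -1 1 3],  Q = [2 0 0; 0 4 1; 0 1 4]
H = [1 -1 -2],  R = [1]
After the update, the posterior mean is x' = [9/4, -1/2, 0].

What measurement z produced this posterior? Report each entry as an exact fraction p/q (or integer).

z = [3]

x̄ = F·x = [-3, 6, 11]
P̄ = F·P·Fᵀ + Q = [7 -4 -5; -4 8 7; -5 7 16]
S = H·P̄·Hᵀ + R = [136]
K = P̄·Hᵀ·S⁻¹ = [21/136; -13/68; -11/34]
x' − x̄ = [21/4, -13/2, -11] = K·y
y = (KᵀK)⁻¹·Kᵀ·(x' − x̄) = [34]
z = y + H·x̄ = [34] + [-31] = [3]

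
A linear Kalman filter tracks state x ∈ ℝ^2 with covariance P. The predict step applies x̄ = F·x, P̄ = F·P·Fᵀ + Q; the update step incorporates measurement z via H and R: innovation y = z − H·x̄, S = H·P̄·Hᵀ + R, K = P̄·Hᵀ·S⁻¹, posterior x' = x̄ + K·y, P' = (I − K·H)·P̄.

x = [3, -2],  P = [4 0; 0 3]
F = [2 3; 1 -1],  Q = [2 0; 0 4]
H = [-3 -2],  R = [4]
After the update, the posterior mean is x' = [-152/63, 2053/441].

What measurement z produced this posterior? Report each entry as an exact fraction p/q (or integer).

x̄ = F·x = [0, 5]
P̄ = F·P·Fᵀ + Q = [45 -1; -1 11]
S = H·P̄·Hᵀ + R = [441]
K = P̄·Hᵀ·S⁻¹ = [-19/63; -19/441]
x' − x̄ = [-152/63, -152/441] = K·y
y = (KᵀK)⁻¹·Kᵀ·(x' − x̄) = [8]
z = y + H·x̄ = [8] + [-10] = [-2]

z = [-2]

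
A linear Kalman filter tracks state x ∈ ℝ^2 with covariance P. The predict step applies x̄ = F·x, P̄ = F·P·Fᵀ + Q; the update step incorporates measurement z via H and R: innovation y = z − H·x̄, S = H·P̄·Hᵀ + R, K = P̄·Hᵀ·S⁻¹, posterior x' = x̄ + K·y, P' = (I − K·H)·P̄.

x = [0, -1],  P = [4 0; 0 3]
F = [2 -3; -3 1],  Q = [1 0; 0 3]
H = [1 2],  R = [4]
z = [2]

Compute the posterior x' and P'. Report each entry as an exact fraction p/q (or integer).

x̄ = F·x = [3, -1]
P̄ = F·P·Fᵀ + Q = [44 -33; -33 42]
y = z − H·x̄ = [1]
S = H·P̄·Hᵀ + R = [84]
K = P̄·Hᵀ·S⁻¹ = [-11/42; 17/28]
x' = x̄ + K·y = [115/42, -11/28]
P' = (I − K·H)·P̄ = [803/21 -275/14; -275/14 309/28]

x' = [115/42, -11/28]
P' = [803/21 -275/14; -275/14 309/28]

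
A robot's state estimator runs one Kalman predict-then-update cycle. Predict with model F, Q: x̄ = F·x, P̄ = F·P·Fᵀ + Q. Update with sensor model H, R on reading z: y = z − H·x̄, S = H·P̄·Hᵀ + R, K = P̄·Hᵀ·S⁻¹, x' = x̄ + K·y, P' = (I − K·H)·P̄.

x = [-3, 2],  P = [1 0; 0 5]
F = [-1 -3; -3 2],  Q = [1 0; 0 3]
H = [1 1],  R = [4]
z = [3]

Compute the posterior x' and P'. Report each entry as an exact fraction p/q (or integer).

x̄ = F·x = [-3, 13]
P̄ = F·P·Fᵀ + Q = [47 -27; -27 32]
y = z − H·x̄ = [-7]
S = H·P̄·Hᵀ + R = [29]
K = P̄·Hᵀ·S⁻¹ = [20/29; 5/29]
x' = x̄ + K·y = [-227/29, 342/29]
P' = (I − K·H)·P̄ = [963/29 -883/29; -883/29 903/29]

x' = [-227/29, 342/29]
P' = [963/29 -883/29; -883/29 903/29]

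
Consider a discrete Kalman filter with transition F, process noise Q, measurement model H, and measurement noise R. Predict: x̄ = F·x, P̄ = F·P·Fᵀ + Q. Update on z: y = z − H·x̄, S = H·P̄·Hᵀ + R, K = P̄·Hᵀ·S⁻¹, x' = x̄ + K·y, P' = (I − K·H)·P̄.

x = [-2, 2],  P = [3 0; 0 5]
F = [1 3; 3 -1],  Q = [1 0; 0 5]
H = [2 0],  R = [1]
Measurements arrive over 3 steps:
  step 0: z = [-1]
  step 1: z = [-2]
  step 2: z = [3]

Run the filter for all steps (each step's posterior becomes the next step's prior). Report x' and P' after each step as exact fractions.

step 0: x̄ = F·x = [4, -8]
step 0: P̄ = F·P·Fᵀ + Q = [49 -6; -6 37]
step 0: y = z − H·x̄ = [-9]
step 0: S = H·P̄·Hᵀ + R = [197]
step 0: K = P̄·Hᵀ·S⁻¹ = [98/197; -12/197]
step 0: x' = x̄ + K·y = [-94/197, -1468/197]
step 0: P' = (I − K·H)·P̄ = [49/197 -6/197; -6/197 7145/197]
step 1: x̄ = F·x = [-4498/197, 1186/197]
step 1: P̄ = F·P·Fᵀ + Q = [64515/197 -21336/197; -21336/197 8607/197]
step 1: y = z − H·x̄ = [8602/197]
step 1: S = H·P̄·Hᵀ + R = [258257/197]
step 1: K = P̄·Hᵀ·S⁻¹ = [129030/258257; -42672/258257]
step 1: x' = x̄ + K·y = [-262558/258257, -308486/258257]
step 1: P' = (I − K·H)·P̄ = [64515/258257 -21336/258257; -21336/258257 2040195/258257]
step 2: x̄ = F·x = [-1188016/258257, -479188/258257]
step 2: P̄ = F·P·Fᵀ + Q = [18556511/258257 -6097728/258257; -6097728/258257 4040131/258257]
step 2: y = z − H·x̄ = [3150803/258257]
step 2: S = H·P̄·Hᵀ + R = [74484301/258257]
step 2: K = P̄·Hᵀ·S⁻¹ = [37113022/74484301; -12195456/74484301]
step 2: x' = x̄ + K·y = [110151050/74484301, -286991108/74484301]
step 2: P' = (I − K·H)·P̄ = [18556511/74484301 -6097728/74484301; -6097728/74484301 589324535/74484301]

step 0: x' = [-94/197, -1468/197], P' = [49/197 -6/197; -6/197 7145/197]
step 1: x' = [-262558/258257, -308486/258257], P' = [64515/258257 -21336/258257; -21336/258257 2040195/258257]
step 2: x' = [110151050/74484301, -286991108/74484301], P' = [18556511/74484301 -6097728/74484301; -6097728/74484301 589324535/74484301]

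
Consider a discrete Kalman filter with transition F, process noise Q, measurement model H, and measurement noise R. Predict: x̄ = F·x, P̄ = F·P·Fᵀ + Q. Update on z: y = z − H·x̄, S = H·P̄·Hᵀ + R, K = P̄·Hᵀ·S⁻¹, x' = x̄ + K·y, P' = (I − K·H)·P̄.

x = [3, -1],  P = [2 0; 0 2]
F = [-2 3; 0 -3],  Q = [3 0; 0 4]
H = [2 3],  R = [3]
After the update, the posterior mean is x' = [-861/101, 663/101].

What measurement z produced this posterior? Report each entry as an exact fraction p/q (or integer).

x̄ = F·x = [-9, 3]
P̄ = F·P·Fᵀ + Q = [29 -18; -18 22]
S = H·P̄·Hᵀ + R = [101]
K = P̄·Hᵀ·S⁻¹ = [4/101; 30/101]
x' − x̄ = [48/101, 360/101] = K·y
y = (KᵀK)⁻¹·Kᵀ·(x' − x̄) = [12]
z = y + H·x̄ = [12] + [-9] = [3]

z = [3]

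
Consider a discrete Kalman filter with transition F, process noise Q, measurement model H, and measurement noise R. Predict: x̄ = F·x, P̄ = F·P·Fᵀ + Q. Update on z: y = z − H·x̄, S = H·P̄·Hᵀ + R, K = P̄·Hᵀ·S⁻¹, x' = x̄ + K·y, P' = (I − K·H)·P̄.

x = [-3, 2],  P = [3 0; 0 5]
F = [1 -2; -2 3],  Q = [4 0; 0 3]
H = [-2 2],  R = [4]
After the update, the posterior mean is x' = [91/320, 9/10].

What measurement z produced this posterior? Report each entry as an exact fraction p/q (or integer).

x̄ = F·x = [-7, 12]
P̄ = F·P·Fᵀ + Q = [27 -36; -36 60]
S = H·P̄·Hᵀ + R = [640]
K = P̄·Hᵀ·S⁻¹ = [-63/320; 3/10]
x' − x̄ = [2331/320, -111/10] = K·y
y = (KᵀK)⁻¹·Kᵀ·(x' − x̄) = [-37]
z = y + H·x̄ = [-37] + [38] = [1]

z = [1]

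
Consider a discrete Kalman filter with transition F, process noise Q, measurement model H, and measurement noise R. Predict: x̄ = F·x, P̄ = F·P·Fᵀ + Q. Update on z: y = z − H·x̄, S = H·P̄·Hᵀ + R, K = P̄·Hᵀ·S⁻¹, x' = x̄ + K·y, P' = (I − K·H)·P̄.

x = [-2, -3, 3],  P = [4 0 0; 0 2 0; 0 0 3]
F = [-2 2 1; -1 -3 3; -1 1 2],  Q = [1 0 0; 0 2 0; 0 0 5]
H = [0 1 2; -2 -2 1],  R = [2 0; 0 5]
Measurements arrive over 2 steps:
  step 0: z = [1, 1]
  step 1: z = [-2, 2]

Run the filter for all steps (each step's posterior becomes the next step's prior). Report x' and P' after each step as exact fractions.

step 0: x' = [-27538/4309, 22455/4309, -9042/4309], P' = [79070/4309 -61929/4309 62549/8618; -61929/4309 52129/4309 -50765/8618; 62549/8618 -50765/8618 57771/17236]
step 1: x' = [918376518/48085853, -782303156/48085853, 342363475/48085853], P' = [7503691943/48085853 -5967658232/48085853 2947296437/48085853; -5967658232/48085853 4784667570/48085853 -2353202984/48085853; 2947296437/48085853 -2353202984/48085853 1180118706/48085853]

step 0: x̄ = F·x = [1, 20, 5]
step 0: P̄ = F·P·Fᵀ + Q = [28 5 18; 5 51 16; 18 16 23]
step 0: y = z − H·x̄ = [-29, 38]
step 0: S = H·P̄·Hᵀ + R = [209 -186; -186 248]
step 0: K = P̄·Hᵀ·S⁻¹ = [10/139 -1203/8618; 22/139 -2313/8618; 113/278 2127/17236]
step 0: x' = x̄ + K·y = [-27538/4309, 22455/4309, -9042/4309]
step 0: P' = (I − K·H)·P̄ = [79070/4309 -61929/4309 62549/8618; -61929/4309 52129/4309 -50765/8618; 62549/8618 -50765/8618 57771/17236]
step 1: x̄ = F·x = [90944/4309, -66953/4309, 31909/4309]
step 1: P̄ = F·P·Fᵀ + Q = [3249407/17236 -2616363/17236 511429/8618; -2616363/17236 2337991/17236 -389487/8618; 511429/8618 -389487/8618 107745/4309]
step 1: y = z − H·x̄ = [-5483/4309, 24691/4309]
step 1: S = H·P̄·Hᵀ + R = [980487/17236 -167903/8618; -167903/8618 240078/4309]
step 1: K = P̄·Hᵀ·S⁻¹ = [-36532679/48085853 -24954197/48085853; 39130801/48085853 2555668/48085853; 3517214/48085853 -1613640/48085853]
step 1: x' = x̄ + K·y = [918376518/48085853, -782303156/48085853, 342363475/48085853]
step 1: P' = (I − K·H)·P̄ = [7503691943/48085853 -5967658232/48085853 2947296437/48085853; -5967658232/48085853 4784667570/48085853 -2353202984/48085853; 2947296437/48085853 -2353202984/48085853 1180118706/48085853]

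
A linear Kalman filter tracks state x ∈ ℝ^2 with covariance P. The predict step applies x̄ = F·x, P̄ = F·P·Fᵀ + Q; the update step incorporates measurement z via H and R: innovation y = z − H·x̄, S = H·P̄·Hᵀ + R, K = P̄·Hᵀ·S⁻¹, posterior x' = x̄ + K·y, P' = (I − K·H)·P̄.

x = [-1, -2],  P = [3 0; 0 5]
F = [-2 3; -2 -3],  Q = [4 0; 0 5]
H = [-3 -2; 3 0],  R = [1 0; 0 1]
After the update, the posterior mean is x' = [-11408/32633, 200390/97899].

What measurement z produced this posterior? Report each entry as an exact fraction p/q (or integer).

z = [-3, -1]

x̄ = F·x = [-4, 8]
P̄ = F·P·Fᵀ + Q = [61 -33; -33 62]
S = H·P̄·Hᵀ + R = [402 -351; -351 550]
K = P̄·Hᵀ·S⁻¹ = [-39/32633 10833/32633; -48499/97899 -16191/32633]
x' − x̄ = [119124/32633, -582802/97899] = K·y
y = (KᵀK)⁻¹·Kᵀ·(x' − x̄) = [1, 11]
z = y + H·x̄ = [1, 11] + [-4, -12] = [-3, -1]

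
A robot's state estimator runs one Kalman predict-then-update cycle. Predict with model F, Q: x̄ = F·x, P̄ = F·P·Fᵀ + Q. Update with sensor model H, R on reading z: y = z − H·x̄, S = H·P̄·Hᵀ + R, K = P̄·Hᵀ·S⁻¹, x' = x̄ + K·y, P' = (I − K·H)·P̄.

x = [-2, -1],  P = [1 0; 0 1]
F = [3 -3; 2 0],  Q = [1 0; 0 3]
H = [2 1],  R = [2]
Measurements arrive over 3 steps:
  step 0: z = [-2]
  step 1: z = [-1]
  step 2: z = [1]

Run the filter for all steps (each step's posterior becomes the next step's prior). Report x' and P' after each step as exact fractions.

step 0: x̄ = F·x = [-3, -4]
step 0: P̄ = F·P·Fᵀ + Q = [19 6; 6 7]
step 0: y = z − H·x̄ = [8]
step 0: S = H·P̄·Hᵀ + R = [109]
step 0: K = P̄·Hᵀ·S⁻¹ = [44/109; 19/109]
step 0: x' = x̄ + K·y = [25/109, -284/109]
step 0: P' = (I − K·H)·P̄ = [135/109 -182/109; -182/109 402/109]
step 1: x̄ = F·x = [927/109, 50/109]
step 1: P̄ = F·P·Fᵀ + Q = [8218/109 1902/109; 1902/109 867/109]
step 1: y = z − H·x̄ = [-2013/109]
step 1: S = H·P̄·Hᵀ + R = [41565/109]
step 1: K = P̄·Hᵀ·S⁻¹ = [18338/41565; 1557/13855]
step 1: x' = x̄ + K·y = [4943/13855, -22399/13855]
step 1: P' = (I − K·H)·P̄ = [48614/41565 -20184/13855; -20184/13855 43482/13855]
step 2: x̄ = F·x = [82026/13855, 9886/13855]
step 2: P̄ = F·P·Fᵀ + Q = [914347/13855 218332/13855; 218332/13855 319151/41565]
step 2: y = z − H·x̄ = [-160083/13855]
step 2: S = H·P̄·Hᵀ + R = [13994429/41565]
step 2: K = P̄·Hᵀ·S⁻¹ = [6141078/13994429; 1629143/13994429]
step 2: x' = x̄ + K·y = [11896416/13994429, -8837905/13994429]
step 2: P' = (I − K·H)·P̄ = [16226477/13994429 -20170798/13994429; -20170798/13994429 43599882/13994429]

step 0: x' = [25/109, -284/109], P' = [135/109 -182/109; -182/109 402/109]
step 1: x' = [4943/13855, -22399/13855], P' = [48614/41565 -20184/13855; -20184/13855 43482/13855]
step 2: x' = [11896416/13994429, -8837905/13994429], P' = [16226477/13994429 -20170798/13994429; -20170798/13994429 43599882/13994429]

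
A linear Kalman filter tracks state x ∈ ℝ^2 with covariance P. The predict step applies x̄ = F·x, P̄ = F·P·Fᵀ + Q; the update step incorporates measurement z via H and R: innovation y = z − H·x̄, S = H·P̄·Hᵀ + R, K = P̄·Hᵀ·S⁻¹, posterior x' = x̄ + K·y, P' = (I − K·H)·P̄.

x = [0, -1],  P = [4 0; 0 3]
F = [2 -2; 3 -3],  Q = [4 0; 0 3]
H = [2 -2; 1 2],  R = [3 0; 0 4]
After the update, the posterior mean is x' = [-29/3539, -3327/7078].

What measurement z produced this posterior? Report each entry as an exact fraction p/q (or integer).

x̄ = F·x = [2, 3]
P̄ = F·P·Fᵀ + Q = [32 42; 42 66]
S = H·P̄·Hᵀ + R = [59 -116; -116 468]
K = P̄·Hᵀ·S⁻¹ = [1024/3539 1131/3539; -570/3539 2349/7078]
x' − x̄ = [-7107/3539, -24561/7078] = K·y
y = (KᵀK)⁻¹·Kᵀ·(x' − x̄) = [3, -9]
z = y + H·x̄ = [3, -9] + [-2, 8] = [1, -1]

z = [1, -1]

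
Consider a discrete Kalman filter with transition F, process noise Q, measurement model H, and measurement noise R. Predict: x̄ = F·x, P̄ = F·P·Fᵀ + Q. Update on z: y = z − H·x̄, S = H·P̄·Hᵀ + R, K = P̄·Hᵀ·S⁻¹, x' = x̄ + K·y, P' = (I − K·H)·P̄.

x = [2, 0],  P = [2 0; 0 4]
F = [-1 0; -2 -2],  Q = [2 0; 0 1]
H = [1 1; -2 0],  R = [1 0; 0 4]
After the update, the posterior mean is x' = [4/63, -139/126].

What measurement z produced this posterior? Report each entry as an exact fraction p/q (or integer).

x̄ = F·x = [-2, -4]
P̄ = F·P·Fᵀ + Q = [4 4; 4 25]
S = H·P̄·Hᵀ + R = [38 -16; -16 20]
K = P̄·Hᵀ·S⁻¹ = [4/63 -22/63; 113/126 20/63]
x' − x̄ = [130/63, 365/126] = K·y
y = (KᵀK)⁻¹·Kᵀ·(x' − x̄) = [5, -5]
z = y + H·x̄ = [5, -5] + [-6, 4] = [-1, -1]

z = [-1, -1]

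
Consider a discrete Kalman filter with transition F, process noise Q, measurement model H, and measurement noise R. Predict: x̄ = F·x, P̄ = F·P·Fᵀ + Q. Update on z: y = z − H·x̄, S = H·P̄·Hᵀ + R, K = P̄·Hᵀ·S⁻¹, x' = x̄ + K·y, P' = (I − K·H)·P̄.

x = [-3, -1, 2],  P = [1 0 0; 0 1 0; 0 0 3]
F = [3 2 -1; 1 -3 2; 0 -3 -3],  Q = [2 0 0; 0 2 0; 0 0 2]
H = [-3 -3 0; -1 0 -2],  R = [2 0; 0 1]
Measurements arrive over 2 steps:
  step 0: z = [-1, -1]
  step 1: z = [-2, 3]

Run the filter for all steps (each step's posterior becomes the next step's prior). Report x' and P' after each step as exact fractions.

step 0: x' = [-87891/13271, 91136/13271, 149437/39813], P' = [148665/13271 -147519/13271 -73420/13271; -147519/13271 149295/13271 72846/13271; -73420/13271 72846/13271 118660/39813]
step 1: x' = [1213669683/3826382285, 1298266649/3826382285, -6417855118/3826382285], P' = [10222375986/3826382285 -10030452072/3826382285 -5019832076/3826382285; -10030452072/3826382285 10666816304/3826382285 4944833302/3826382285; -5019832076/3826382285 4944833302/3826382285 3400106956/3826382285]

step 0: x̄ = F·x = [-13, 4, -3]
step 0: P̄ = F·P·Fᵀ + Q = [18 -9 3; -9 24 -9; 3 -9 38]
step 0: y = z − H·x̄ = [-28, -20]
step 0: S = H·P̄·Hᵀ + R = [218 -9; -9 183]
step 0: K = P̄·Hᵀ·S⁻¹ = [-1719/13271 -1825/13271; -2664/13271 1827/13271; 861/13271 -17060/39813]
step 0: x' = x̄ + K·y = [-87891/13271, 91136/13271, 149437/39813]
step 0: P' = (I − K·H)·P̄ = [148665/13271 -147519/13271 -73420/13271; -147519/13271 149295/13271 72846/13271; -73420/13271 72846/13271 118660/39813]
step 1: x̄ = F·x = [-393640/39813, -785023/39813, -422845/13271]
step 1: P̄ = F·P·Fᵀ + Q = [1140505/39813 1939720/39813 992803/13271; 1939720/39813 4183072/39813 1987690/13271; 992803/13271 1987690/13271 3037405/13271]
step 1: y = z − H·x̄ = [-1205205/13271, -2811271/39813]
step 1: S = H·P̄·Hᵀ + R = [27635593/13271 20963183/13271; 20963183/13271 49542814/39813]
step 1: K = P̄·Hᵀ·S⁻¹ = [-287885871/3826382285 -182711834/3826382285; -954546348/3826382285 140785468/3826382285; 112498161/3826382285 -1780381836/3826382285]
step 1: x' = x̄ + K·y = [1213669683/3826382285, 1298266649/3826382285, -6417855118/3826382285]
step 1: P' = (I − K·H)·P̄ = [10222375986/3826382285 -10030452072/3826382285 -5019832076/3826382285; -10030452072/3826382285 10666816304/3826382285 4944833302/3826382285; -5019832076/3826382285 4944833302/3826382285 3400106956/3826382285]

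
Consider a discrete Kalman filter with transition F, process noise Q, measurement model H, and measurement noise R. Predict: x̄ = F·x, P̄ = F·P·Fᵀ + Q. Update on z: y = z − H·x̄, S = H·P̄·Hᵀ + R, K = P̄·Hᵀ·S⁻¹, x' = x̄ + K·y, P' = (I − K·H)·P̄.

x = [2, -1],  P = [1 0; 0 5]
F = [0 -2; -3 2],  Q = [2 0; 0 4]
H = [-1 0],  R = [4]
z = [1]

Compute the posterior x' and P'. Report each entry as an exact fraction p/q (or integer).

x' = [-7/13, -74/13]
P' = [44/13 -40/13; -40/13 229/13]

x̄ = F·x = [2, -8]
P̄ = F·P·Fᵀ + Q = [22 -20; -20 33]
y = z − H·x̄ = [3]
S = H·P̄·Hᵀ + R = [26]
K = P̄·Hᵀ·S⁻¹ = [-11/13; 10/13]
x' = x̄ + K·y = [-7/13, -74/13]
P' = (I − K·H)·P̄ = [44/13 -40/13; -40/13 229/13]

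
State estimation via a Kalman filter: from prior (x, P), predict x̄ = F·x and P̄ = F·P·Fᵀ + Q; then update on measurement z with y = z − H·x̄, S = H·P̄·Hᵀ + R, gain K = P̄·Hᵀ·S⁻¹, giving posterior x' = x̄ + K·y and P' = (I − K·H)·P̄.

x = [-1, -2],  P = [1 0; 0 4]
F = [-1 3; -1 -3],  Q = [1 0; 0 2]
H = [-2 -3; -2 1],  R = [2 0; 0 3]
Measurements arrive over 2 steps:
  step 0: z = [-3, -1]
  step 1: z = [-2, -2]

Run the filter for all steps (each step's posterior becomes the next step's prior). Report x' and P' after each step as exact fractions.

step 0: x̄ = F·x = [-5, 7]
step 0: P̄ = F·P·Fᵀ + Q = [38 -35; -35 39]
step 0: y = z − H·x̄ = [8, -18]
step 0: S = H·P̄·Hᵀ + R = [85 -105; -105 334]
step 0: K = P̄·Hᵀ·S⁻¹ = [-1969/17365 -1278/3473; -4253/17365 866/3473]
step 0: x' = x̄ + K·y = [541/755, 417/755]
step 0: P' = (I − K·H)·P̄ = [7681/17365 -3808/17365; -3808/17365 5374/17365]
step 1: x̄ = F·x = [142/151, -1792/755]
step 1: P̄ = F·P·Fᵀ + Q = [19252/3473 -8137/3473; -8137/3473 67929/17365]
step 1: y = z − H·x̄ = [-5466/755, 1702/755]
step 1: S = H·P̄·Hᵀ + R = [542911/17365 18513/17365; 18513/17365 667804/17365]
step 1: K = P̄·Hᵀ·S⁻¹ = [-2461243/20858935 -7215954/20858935; -4866947/20858935 4798294/20858935]
step 1: x' = x̄ + K·y = [21167476/20858935, -3456666/20858935]
step 1: P' = (I − K·H)·P̄ = [8733259/20858935 -4181344/20858935; -4181344/20858935 6032194/20858935]

step 0: x' = [541/755, 417/755], P' = [7681/17365 -3808/17365; -3808/17365 5374/17365]
step 1: x' = [21167476/20858935, -3456666/20858935], P' = [8733259/20858935 -4181344/20858935; -4181344/20858935 6032194/20858935]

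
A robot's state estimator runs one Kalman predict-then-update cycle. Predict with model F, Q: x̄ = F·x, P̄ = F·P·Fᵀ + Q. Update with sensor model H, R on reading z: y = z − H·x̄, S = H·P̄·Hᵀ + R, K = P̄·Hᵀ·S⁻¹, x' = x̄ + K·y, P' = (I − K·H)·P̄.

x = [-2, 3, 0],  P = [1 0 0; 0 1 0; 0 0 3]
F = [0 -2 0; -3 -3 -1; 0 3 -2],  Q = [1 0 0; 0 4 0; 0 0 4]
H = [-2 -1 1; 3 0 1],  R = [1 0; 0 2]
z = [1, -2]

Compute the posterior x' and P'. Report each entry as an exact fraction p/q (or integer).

x̄ = F·x = [-6, -3, 9]
P̄ = F·P·Fᵀ + Q = [5 6 -6; 6 25 -3; -6 -3 25]
y = z − H·x̄ = [-23, 7]
S = H·P̄·Hᵀ + R = [125 -26; -26 36]
K = P̄·Hᵀ·S⁻¹ = [-279/1912 553/3824; -525/1912 835/3824; 811/1912 1915/3824]
x' = x̄ + K·y = [-6239/3824, 18523/3824, 10515/3824]
P' = (I − K·H)·P̄ = [1867/3824 -7671/3824 -4495/3824; -7671/3824 41075/3824 24683/3824; -4495/3824 24683/3824 17315/3824]

x' = [-6239/3824, 18523/3824, 10515/3824]
P' = [1867/3824 -7671/3824 -4495/3824; -7671/3824 41075/3824 24683/3824; -4495/3824 24683/3824 17315/3824]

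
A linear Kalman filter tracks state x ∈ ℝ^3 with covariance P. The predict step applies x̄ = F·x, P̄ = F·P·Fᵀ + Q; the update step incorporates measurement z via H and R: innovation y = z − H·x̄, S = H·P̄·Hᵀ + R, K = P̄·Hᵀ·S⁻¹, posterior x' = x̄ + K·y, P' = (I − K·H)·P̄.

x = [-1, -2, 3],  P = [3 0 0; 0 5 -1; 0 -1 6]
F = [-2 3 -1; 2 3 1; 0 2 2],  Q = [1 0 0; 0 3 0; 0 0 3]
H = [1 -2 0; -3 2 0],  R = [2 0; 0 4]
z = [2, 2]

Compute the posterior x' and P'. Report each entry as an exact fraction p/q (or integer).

x' = [-30421/14361, -20157/9574, 17041/4787]
P' = [20966/14361 5803/4787 3190/4787; 5803/4787 12807/9574 3563/4787; 3190/4787 3563/4787 96307/4787]

x̄ = F·x = [-7, -5, 2]
P̄ = F·P·Fᵀ + Q = [70 27 14; 27 60 34; 14 34 39]
y = z − H·x̄ = [-1, -9]
S = H·P̄·Hᵀ + R = [204 -234; -234 550]
K = P̄·Hᵀ·S⁻¹ = [-6926/14361 -2340/4787; -3502/4787 -2301/9574; -1968/4787 -611/4787]
x' = x̄ + K·y = [-30421/14361, -20157/9574, 17041/4787]
P' = (I − K·H)·P̄ = [20966/14361 5803/4787 3190/4787; 5803/4787 12807/9574 3563/4787; 3190/4787 3563/4787 96307/4787]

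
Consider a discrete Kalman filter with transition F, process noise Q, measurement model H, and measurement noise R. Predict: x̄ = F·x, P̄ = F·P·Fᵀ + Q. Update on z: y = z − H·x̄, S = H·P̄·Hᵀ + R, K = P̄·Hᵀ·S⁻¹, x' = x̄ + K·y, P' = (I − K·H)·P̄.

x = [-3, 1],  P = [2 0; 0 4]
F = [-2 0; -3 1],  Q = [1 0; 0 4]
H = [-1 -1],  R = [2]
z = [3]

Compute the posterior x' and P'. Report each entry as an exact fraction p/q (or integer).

x̄ = F·x = [6, 10]
P̄ = F·P·Fᵀ + Q = [9 12; 12 26]
y = z − H·x̄ = [19]
S = H·P̄·Hᵀ + R = [61]
K = P̄·Hᵀ·S⁻¹ = [-21/61; -38/61]
x' = x̄ + K·y = [-33/61, -112/61]
P' = (I − K·H)·P̄ = [108/61 -66/61; -66/61 142/61]

x' = [-33/61, -112/61]
P' = [108/61 -66/61; -66/61 142/61]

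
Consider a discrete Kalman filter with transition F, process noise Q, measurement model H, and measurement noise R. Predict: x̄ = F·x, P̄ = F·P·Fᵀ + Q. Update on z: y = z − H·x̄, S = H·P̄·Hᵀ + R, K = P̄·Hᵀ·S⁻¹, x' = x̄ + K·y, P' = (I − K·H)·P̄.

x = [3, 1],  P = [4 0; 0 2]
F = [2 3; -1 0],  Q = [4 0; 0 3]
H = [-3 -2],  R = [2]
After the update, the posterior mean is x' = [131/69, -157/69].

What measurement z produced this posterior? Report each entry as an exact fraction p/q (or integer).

z = [-1]

x̄ = F·x = [9, -3]
P̄ = F·P·Fᵀ + Q = [38 -8; -8 7]
S = H·P̄·Hᵀ + R = [276]
K = P̄·Hᵀ·S⁻¹ = [-49/138; 5/138]
x' − x̄ = [-490/69, 50/69] = K·y
y = (KᵀK)⁻¹·Kᵀ·(x' − x̄) = [20]
z = y + H·x̄ = [20] + [-21] = [-1]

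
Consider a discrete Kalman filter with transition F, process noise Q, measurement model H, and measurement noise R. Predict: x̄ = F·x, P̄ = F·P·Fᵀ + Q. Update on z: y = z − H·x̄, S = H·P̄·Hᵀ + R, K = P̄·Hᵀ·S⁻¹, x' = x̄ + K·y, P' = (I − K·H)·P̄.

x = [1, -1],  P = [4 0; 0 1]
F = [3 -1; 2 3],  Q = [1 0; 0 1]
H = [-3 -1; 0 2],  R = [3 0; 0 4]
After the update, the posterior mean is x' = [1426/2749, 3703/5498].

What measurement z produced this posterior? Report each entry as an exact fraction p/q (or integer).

x̄ = F·x = [4, -1]
P̄ = F·P·Fᵀ + Q = [38 21; 21 26]
S = H·P̄·Hᵀ + R = [497 -178; -178 108]
K = P̄·Hᵀ·S⁻¹ = [-888/2749 -789/5498; -89/5498 5001/10996]
x' − x̄ = [-9570/2749, 9201/5498] = K·y
y = (KᵀK)⁻¹·Kᵀ·(x' − x̄) = [9, 4]
z = y + H·x̄ = [9, 4] + [-11, -2] = [-2, 2]

z = [-2, 2]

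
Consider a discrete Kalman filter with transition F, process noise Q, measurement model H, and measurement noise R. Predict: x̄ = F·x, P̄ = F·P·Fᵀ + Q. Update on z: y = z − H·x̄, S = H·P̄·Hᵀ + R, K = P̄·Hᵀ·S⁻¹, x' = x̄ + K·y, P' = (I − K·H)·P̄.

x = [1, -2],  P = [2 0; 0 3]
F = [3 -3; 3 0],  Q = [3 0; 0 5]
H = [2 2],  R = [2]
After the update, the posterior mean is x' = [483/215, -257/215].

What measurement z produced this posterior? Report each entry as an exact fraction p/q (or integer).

x̄ = F·x = [9, 3]
P̄ = F·P·Fᵀ + Q = [48 18; 18 23]
S = H·P̄·Hᵀ + R = [430]
K = P̄·Hᵀ·S⁻¹ = [66/215; 41/215]
x' − x̄ = [-1452/215, -902/215] = K·y
y = (KᵀK)⁻¹·Kᵀ·(x' − x̄) = [-22]
z = y + H·x̄ = [-22] + [24] = [2]

z = [2]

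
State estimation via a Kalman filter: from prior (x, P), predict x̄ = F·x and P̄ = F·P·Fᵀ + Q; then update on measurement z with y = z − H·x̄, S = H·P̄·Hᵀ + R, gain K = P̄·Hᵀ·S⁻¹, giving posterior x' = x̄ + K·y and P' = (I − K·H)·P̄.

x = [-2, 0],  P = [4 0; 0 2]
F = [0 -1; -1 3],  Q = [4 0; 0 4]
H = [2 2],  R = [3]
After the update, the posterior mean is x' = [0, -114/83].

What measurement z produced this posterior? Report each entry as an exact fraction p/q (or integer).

z = [-3]

x̄ = F·x = [0, 2]
P̄ = F·P·Fᵀ + Q = [6 -6; -6 26]
S = H·P̄·Hᵀ + R = [83]
K = P̄·Hᵀ·S⁻¹ = [0; 40/83]
x' − x̄ = [0, -280/83] = K·y
y = (KᵀK)⁻¹·Kᵀ·(x' − x̄) = [-7]
z = y + H·x̄ = [-7] + [4] = [-3]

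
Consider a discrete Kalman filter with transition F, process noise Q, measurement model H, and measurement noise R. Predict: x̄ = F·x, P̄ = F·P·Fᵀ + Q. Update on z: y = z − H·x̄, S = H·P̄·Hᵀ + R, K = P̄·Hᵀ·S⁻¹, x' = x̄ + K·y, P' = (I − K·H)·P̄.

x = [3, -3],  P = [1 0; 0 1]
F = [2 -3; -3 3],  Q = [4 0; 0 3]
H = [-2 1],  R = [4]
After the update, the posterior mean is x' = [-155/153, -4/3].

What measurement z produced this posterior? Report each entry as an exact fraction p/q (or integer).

z = [2]

x̄ = F·x = [15, -18]
P̄ = F·P·Fᵀ + Q = [17 -15; -15 21]
S = H·P̄·Hᵀ + R = [153]
K = P̄·Hᵀ·S⁻¹ = [-49/153; 1/3]
x' − x̄ = [-2450/153, 50/3] = K·y
y = (KᵀK)⁻¹·Kᵀ·(x' − x̄) = [50]
z = y + H·x̄ = [50] + [-48] = [2]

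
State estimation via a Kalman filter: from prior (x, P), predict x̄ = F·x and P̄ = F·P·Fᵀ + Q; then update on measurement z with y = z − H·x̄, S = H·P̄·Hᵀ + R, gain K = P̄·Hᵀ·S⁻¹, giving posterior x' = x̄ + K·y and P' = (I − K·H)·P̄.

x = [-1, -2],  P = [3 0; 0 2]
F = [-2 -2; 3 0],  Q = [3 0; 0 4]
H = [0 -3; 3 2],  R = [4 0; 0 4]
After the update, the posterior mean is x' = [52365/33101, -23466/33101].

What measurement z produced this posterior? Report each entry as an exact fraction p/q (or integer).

z = [2, 3]

x̄ = F·x = [6, -3]
P̄ = F·P·Fᵀ + Q = [23 -18; -18 31]
S = H·P̄·Hᵀ + R = [283 -24; -24 119]
K = P̄·Hᵀ·S⁻¹ = [7218/33101 10635/33101; -10875/33101 32/33101]
x' − x̄ = [-146241/33101, 75837/33101] = K·y
y = (KᵀK)⁻¹·Kᵀ·(x' − x̄) = [-7, -9]
z = y + H·x̄ = [-7, -9] + [9, 12] = [2, 3]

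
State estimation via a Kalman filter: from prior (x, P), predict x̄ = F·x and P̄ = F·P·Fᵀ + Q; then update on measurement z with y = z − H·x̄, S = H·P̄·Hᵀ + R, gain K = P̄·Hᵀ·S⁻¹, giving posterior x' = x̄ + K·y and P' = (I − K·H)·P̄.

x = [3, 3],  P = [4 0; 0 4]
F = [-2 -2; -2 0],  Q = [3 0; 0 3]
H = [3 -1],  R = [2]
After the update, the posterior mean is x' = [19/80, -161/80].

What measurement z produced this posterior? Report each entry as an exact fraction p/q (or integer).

x̄ = F·x = [-12, -6]
P̄ = F·P·Fᵀ + Q = [35 16; 16 19]
S = H·P̄·Hᵀ + R = [240]
K = P̄·Hᵀ·S⁻¹ = [89/240; 29/240]
x' − x̄ = [979/80, 319/80] = K·y
y = (KᵀK)⁻¹·Kᵀ·(x' − x̄) = [33]
z = y + H·x̄ = [33] + [-30] = [3]

z = [3]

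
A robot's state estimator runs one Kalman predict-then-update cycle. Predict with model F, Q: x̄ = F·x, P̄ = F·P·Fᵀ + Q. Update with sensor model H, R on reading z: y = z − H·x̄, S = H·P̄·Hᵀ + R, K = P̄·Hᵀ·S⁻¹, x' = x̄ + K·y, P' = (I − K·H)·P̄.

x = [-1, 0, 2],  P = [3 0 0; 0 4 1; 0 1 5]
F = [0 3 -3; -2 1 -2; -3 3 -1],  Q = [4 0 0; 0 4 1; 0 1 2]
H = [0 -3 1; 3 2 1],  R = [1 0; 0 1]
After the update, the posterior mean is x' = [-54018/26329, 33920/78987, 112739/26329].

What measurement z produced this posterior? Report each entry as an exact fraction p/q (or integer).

z = [3, -1]

x̄ = F·x = [-6, -2, 1]
P̄ = F·P·Fᵀ + Q = [67 33 39; 33 36 34; 39 34 64]
S = H·P̄·Hᵀ + R = [185 -366; -366 1578]
K = P̄·Hᵀ·S⁻¹ = [2886/26329 5775/26329; -6957/26329 10841/157974; 5195/26329 10719/52658]
x' − x̄ = [103956/26329, 191894/78987, 86410/26329] = K·y
y = (KᵀK)⁻¹·Kᵀ·(x' − x̄) = [-4, 20]
z = y + H·x̄ = [-4, 20] + [7, -21] = [3, -1]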